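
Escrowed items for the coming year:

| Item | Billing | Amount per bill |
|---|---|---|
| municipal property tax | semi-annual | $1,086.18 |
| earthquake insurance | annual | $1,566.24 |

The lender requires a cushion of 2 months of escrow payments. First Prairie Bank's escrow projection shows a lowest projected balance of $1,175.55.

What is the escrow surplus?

Municipal property tax = $1,086.18 × 2 = $2,172.36/yr
Earthquake insurance = $1,566.24/yr
Yearly total = $2,172.36 + $1,566.24 = $3,738.60
Per month = $3,738.60 ÷ 12 = $311.55
Required cushion = 2 × $311.55 = $623.10
Excess over cushion: $1,175.55 − $623.10 = $552.45

$552.45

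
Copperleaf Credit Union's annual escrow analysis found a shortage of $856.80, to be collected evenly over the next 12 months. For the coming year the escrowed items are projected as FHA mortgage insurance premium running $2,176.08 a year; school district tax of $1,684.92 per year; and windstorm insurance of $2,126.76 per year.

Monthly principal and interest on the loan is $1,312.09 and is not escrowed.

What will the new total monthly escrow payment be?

FHA mortgage insurance premium = $2,176.08 per year
School district tax = $1,684.92 per year
Windstorm insurance = $2,126.76 per year
Total annual escrow = $5,987.76
Monthly = $5,987.76 ÷ 12 = $498.98
Monthly shortage recovery: $856.80 ÷ 12 = $71.40
New monthly escrow = $498.98 + $71.40 = $570.38

$570.38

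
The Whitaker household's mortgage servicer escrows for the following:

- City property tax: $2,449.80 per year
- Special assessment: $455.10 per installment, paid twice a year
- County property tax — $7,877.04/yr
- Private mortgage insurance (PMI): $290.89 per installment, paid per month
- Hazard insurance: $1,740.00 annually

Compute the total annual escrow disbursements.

City property tax = $2,449.80 annually
Special assessment = $455.10 × 2 = $910.20 annually
County property tax = $7,877.04 annually
Private mortgage insurance (PMI) = $290.89 × 12 = $3,490.68 annually
Hazard insurance = $1,740.00 annually
Combined annual = $2,449.80 + $910.20 + $7,877.04 + $3,490.68 + $1,740.00 = $16,467.72

$16,467.72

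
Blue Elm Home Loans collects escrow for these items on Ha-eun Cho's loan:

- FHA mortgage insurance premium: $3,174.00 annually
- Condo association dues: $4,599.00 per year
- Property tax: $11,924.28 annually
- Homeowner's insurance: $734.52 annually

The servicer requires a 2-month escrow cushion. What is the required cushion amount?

FHA mortgage insurance premium — $3,174.00/yr
Condo association dues — $4,599.00/yr
Property tax — $11,924.28/yr
Homeowner's insurance — $734.52/yr
Total annual escrow = $3,174.00 + $4,599.00 + $11,924.28 + $734.52 = $20,431.80
Base monthly escrow = $20,431.80 ÷ 12 = $1,702.65
Reserve = 2 × $1,702.65 = $3,405.30

$3,405.30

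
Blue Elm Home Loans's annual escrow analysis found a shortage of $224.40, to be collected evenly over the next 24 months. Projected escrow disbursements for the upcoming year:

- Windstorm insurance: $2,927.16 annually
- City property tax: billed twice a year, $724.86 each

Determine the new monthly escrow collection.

Windstorm insurance: $2,927.16 annually
City property tax: $724.86 × 2 = $1,449.72 annually
Total annual escrow = $4,376.88
Base monthly escrow = $4,376.88 ÷ 12 = $364.74
Monthly shortage recovery: $224.40 / 24 = $9.35
New monthly escrow = $364.74 + $9.35 = $374.09

$374.09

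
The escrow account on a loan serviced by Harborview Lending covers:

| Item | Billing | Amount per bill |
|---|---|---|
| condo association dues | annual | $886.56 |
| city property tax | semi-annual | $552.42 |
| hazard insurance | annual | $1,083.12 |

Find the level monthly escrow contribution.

$256.21

Condo association dues — $886.56
City property tax — $552.42 × 2 = $1,104.84
Hazard insurance — $1,083.12
Yearly total = $886.56 + $1,104.84 + $1,083.12 = $3,074.52
Monthly escrow = $3,074.52 ÷ 12 = $256.21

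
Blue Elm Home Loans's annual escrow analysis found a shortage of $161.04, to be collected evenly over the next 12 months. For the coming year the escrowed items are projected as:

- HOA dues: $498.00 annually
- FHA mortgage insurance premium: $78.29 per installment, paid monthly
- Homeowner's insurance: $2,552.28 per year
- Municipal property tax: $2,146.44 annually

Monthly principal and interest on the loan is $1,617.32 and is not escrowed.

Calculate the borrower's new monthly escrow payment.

HOA dues: $498.00 annually
FHA mortgage insurance premium: $78.29 × 12 = $939.48 annually
Homeowner's insurance: $2,552.28 annually
Municipal property tax: $2,146.44 annually
Yearly total = $6,136.20
Per month = $6,136.20 / 12 = $511.35
Shortage per month = $161.04 ÷ 12 = $13.42
New monthly escrow = $511.35 + $13.42 = $524.77

$524.77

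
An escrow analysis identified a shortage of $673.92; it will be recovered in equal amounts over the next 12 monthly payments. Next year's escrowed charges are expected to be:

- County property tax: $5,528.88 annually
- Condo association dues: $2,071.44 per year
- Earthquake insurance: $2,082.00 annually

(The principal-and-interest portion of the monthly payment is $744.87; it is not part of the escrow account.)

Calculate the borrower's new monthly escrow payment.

County property tax: $5,528.88 per year
Condo association dues: $2,071.44 per year
Earthquake insurance: $2,082.00 per year
Total per year = $5,528.88 + $2,071.44 + $2,082.00 = $9,682.32
Monthly = $9,682.32 / 12 = $806.86
Monthly shortage recovery: $673.92 ÷ 12 = $56.16
New monthly escrow = $806.86 + $56.16 = $863.02

$863.02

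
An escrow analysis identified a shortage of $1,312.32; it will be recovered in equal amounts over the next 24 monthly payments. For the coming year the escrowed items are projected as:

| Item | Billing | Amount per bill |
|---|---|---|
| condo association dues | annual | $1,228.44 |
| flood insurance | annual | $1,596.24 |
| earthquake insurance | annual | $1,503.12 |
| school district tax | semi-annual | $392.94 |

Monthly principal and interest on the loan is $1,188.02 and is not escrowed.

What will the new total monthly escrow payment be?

$480.82

Condo association dues: $1,228.44 per year
Flood insurance: $1,596.24 per year
Earthquake insurance: $1,503.12 per year
School district tax: $392.94 × 2 = $785.88 per year
Yearly total = $1,228.44 + $1,596.24 + $1,503.12 + $785.88 = $5,113.68
Monthly escrow = $5,113.68 ÷ 12 = $426.14
Monthly shortage recovery: $1,312.32 / 24 = $54.68
New monthly escrow = $426.14 + $54.68 = $480.82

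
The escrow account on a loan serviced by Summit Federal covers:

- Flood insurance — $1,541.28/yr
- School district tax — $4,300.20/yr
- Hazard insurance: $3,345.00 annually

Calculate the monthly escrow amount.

Flood insurance: $1,541.28/yr
School district tax: $4,300.20/yr
Hazard insurance: $3,345.00/yr
Yearly total = $1,541.28 + $4,300.20 + $3,345.00 = $9,186.48
Base monthly escrow = $9,186.48 / 12 = $765.54

$765.54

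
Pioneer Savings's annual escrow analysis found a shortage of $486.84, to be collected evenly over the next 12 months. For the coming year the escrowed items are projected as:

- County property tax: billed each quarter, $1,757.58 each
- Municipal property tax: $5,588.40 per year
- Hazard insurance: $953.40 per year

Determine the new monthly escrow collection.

$1,171.58

County property tax = $1,757.58 × 4 = $7,030.32 per year
Municipal property tax = $5,588.40 per year
Hazard insurance = $953.40 per year
Annual escrow total = $7,030.32 + $5,588.40 + $953.40 = $13,572.12
Monthly = $13,572.12 ÷ 12 = $1,131.01
Monthly shortage recovery: $486.84 / 12 = $40.57
New monthly escrow = $1,131.01 + $40.57 = $1,171.58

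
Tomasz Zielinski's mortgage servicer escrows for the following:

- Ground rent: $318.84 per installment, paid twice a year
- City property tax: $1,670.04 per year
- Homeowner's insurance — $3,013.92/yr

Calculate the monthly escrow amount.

Ground rent — $318.84 × 2 = $637.68 annually
City property tax — $1,670.04 annually
Homeowner's insurance — $3,013.92 annually
Annual escrow total = $637.68 + $1,670.04 + $3,013.92 = $5,321.64
Monthly escrow = $5,321.64 / 12 = $443.47

$443.47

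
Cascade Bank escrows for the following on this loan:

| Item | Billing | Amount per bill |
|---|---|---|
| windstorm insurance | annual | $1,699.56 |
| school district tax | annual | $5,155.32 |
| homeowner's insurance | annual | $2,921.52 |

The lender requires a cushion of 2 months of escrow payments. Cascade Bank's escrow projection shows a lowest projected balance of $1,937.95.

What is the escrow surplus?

$308.55

Windstorm insurance = $1,699.56 annually
School district tax = $5,155.32 annually
Homeowner's insurance = $2,921.52 annually
Annual escrow total = $9,776.40
Per month = $9,776.40 ÷ 12 = $814.70
Required cushion = 2 × $814.70 = $1,629.40
Excess over cushion: $1,937.95 − $1,629.40 = $308.55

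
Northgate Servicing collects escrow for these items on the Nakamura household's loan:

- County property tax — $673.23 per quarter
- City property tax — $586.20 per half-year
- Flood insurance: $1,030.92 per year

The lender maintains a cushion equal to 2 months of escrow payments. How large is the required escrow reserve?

$816.04

County property tax — $673.23 × 4 = $2,692.92
City property tax — $586.20 × 2 = $1,172.40
Flood insurance — $1,030.92
Annual escrow total = $2,692.92 + $1,172.40 + $1,030.92 = $4,896.24
Monthly = $4,896.24 / 12 = $408.02
Cushion = 2 × $408.02 = $816.04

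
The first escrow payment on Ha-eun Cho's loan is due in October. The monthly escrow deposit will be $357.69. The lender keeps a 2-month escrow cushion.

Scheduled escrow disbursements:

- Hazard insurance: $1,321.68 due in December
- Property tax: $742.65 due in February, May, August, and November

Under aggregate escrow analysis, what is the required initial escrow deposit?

Cushion = 2 × $357.69 = $715.38
Trial balance (start $0, +$357.69 each month, − disbursements):
  Oct: +$357.69 → $357.69
  Nov: +$357.69 − $742.65 → -$27.27
  Dec: +$357.69 − $1,321.68 → -$991.26
  Jan: +$357.69 → -$633.57
  Feb: +$357.69 − $742.65 → -$1,018.53
  Mar: +$357.69 → -$660.84
  Apr: +$357.69 → -$303.15
  May: +$357.69 − $742.65 → -$688.11
  Jun: +$357.69 → -$330.42
  Jul: +$357.69 → $27.27
  Aug: +$357.69 − $742.65 → -$357.69
  Sep: +$357.69 → $0.00
Lowest trial balance = -$1,018.53 (Feb)
Initial deposit = cushion − low point = $715.38 − (-$1,018.53) = $1,733.91

$1,733.91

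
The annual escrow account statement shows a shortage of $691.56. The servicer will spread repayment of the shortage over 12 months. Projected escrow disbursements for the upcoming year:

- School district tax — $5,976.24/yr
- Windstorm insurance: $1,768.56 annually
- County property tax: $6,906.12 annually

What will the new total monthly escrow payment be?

School district tax = $5,976.24 annually
Windstorm insurance = $1,768.56 annually
County property tax = $6,906.12 annually
Total per year = $14,650.92
Monthly escrow = $14,650.92 / 12 = $1,220.91
Monthly shortage recovery: $691.56 / 12 = $57.63
New monthly escrow = $1,220.91 + $57.63 = $1,278.54

$1,278.54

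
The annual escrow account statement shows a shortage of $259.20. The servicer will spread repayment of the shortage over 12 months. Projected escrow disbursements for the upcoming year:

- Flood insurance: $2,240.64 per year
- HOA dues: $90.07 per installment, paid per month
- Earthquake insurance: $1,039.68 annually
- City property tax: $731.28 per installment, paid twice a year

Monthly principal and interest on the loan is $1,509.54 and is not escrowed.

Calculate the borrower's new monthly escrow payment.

$506.91

Flood insurance — $2,240.64
HOA dues — $90.07 × 12 = $1,080.84
Earthquake insurance — $1,039.68
City property tax — $731.28 × 2 = $1,462.56
Total per year = $5,823.72
Per month = $5,823.72 / 12 = $485.31
Shortage per month = $259.20 / 12 = $21.60
Adjusted monthly = $485.31 + $21.60 = $506.91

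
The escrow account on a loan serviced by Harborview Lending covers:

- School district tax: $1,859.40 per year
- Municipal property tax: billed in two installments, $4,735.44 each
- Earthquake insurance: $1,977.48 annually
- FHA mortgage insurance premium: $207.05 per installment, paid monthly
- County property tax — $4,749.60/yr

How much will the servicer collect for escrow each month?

$1,711.83

School district tax = $1,859.40/yr
Municipal property tax = $4,735.44 × 2 = $9,470.88/yr
Earthquake insurance = $1,977.48/yr
FHA mortgage insurance premium = $207.05 × 12 = $2,484.60/yr
County property tax = $4,749.60/yr
Total annual escrow = $1,859.40 + $9,470.88 + $1,977.48 + $2,484.60 + $4,749.60 = $20,541.96
Per month = $20,541.96 ÷ 12 = $1,711.83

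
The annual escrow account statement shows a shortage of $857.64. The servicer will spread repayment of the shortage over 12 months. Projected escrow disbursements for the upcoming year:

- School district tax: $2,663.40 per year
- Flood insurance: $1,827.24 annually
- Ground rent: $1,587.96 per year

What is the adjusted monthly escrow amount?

School district tax — $2,663.40 annually
Flood insurance — $1,827.24 annually
Ground rent — $1,587.96 annually
Combined annual = $2,663.40 + $1,827.24 + $1,587.96 = $6,078.60
Per month = $6,078.60 ÷ 12 = $506.55
Shortage spread = $857.64 ÷ 12 = $71.47/mo
Adjusted monthly = $506.55 + $71.47 = $578.02

$578.02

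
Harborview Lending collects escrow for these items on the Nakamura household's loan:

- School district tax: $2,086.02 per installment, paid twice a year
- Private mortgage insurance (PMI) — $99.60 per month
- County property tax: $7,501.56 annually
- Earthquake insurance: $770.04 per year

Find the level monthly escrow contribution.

School district tax — $2,086.02 × 2 = $4,172.04 per year
Private mortgage insurance (PMI) — $99.60 × 12 = $1,195.20 per year
County property tax — $7,501.56 per year
Earthquake insurance — $770.04 per year
Annual escrow total = $13,638.84
Monthly = $13,638.84 / 12 = $1,136.57

$1,136.57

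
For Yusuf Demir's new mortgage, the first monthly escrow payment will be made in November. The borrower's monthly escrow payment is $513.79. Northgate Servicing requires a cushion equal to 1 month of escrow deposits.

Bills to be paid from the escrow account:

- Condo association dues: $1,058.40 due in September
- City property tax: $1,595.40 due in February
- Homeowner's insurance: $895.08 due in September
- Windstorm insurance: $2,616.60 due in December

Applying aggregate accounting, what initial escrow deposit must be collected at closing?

$2,670.63

Cushion = 1 × $513.79 = $513.79
Trial balance (start $0, +$513.79 each month, − disbursements):
  Nov: +$513.79 → $513.79
  Dec: +$513.79 − $2,616.60 → -$1,589.02
  Jan: +$513.79 → -$1,075.23
  Feb: +$513.79 − $1,595.40 → -$2,156.84
  Mar: +$513.79 → -$1,643.05
  Apr: +$513.79 → -$1,129.26
  May: +$513.79 → -$615.47
  Jun: +$513.79 → -$101.68
  Jul: +$513.79 → $412.11
  Aug: +$513.79 → $925.90
  Sep: +$513.79 − $1,953.48 → -$513.79
  Oct: +$513.79 → $0.00
Lowest trial balance = -$2,156.84 (Feb)
Initial deposit = cushion − low point = $513.79 − (-$2,156.84) = $2,670.63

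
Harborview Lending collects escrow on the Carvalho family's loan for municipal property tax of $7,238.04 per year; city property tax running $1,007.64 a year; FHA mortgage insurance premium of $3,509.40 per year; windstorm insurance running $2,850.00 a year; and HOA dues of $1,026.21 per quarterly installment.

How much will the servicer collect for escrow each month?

Municipal property tax = $7,238.04 per year
City property tax = $1,007.64 per year
FHA mortgage insurance premium = $3,509.40 per year
Windstorm insurance = $2,850.00 per year
HOA dues = $1,026.21 × 4 = $4,104.84 per year
Yearly total = $7,238.04 + $1,007.64 + $3,509.40 + $2,850.00 + $4,104.84 = $18,709.92
Monthly = $18,709.92 ÷ 12 = $1,559.16

$1,559.16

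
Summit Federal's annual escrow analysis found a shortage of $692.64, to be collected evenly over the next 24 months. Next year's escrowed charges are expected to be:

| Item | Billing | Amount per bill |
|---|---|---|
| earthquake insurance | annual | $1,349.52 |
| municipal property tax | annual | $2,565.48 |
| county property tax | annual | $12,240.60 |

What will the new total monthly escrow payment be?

$1,375.16

Earthquake insurance = $1,349.52
Municipal property tax = $2,565.48
County property tax = $12,240.60
Combined annual = $16,155.60
Monthly = $16,155.60 / 12 = $1,346.30
Shortage spread = $692.64 ÷ 24 = $28.86/mo
Adjusted monthly = $1,346.30 + $28.86 = $1,375.16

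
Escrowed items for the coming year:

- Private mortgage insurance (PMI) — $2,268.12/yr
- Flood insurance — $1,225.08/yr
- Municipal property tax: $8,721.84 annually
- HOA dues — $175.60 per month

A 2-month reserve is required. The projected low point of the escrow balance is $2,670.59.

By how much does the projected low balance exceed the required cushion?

$283.55

Private mortgage insurance (PMI) — $2,268.12
Flood insurance — $1,225.08
Municipal property tax — $8,721.84
HOA dues — $175.60 × 12 = $2,107.20
Yearly total = $14,322.24
Monthly escrow = $14,322.24 / 12 = $1,193.52
Required reserve = 2 × $1,193.52 = $2,387.04
Excess over cushion: $2,670.59 − $2,387.04 = $283.55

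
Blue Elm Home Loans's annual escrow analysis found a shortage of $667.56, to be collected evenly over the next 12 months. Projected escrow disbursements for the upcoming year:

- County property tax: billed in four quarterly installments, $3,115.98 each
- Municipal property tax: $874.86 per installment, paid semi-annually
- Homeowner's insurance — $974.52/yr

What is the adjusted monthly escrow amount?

County property tax: $3,115.98 × 4 = $12,463.92 per year
Municipal property tax: $874.86 × 2 = $1,749.72 per year
Homeowner's insurance: $974.52 per year
Yearly total = $12,463.92 + $1,749.72 + $974.52 = $15,188.16
Monthly = $15,188.16 / 12 = $1,265.68
Monthly shortage recovery: $667.56 ÷ 12 = $55.63
Adjusted monthly = $1,265.68 + $55.63 = $1,321.31

$1,321.31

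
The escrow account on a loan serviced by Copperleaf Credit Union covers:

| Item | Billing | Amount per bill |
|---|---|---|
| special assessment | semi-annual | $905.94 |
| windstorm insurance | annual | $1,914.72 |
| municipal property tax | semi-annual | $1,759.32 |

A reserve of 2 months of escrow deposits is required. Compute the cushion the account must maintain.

$1,207.54

Special assessment = $905.94 × 2 = $1,811.88 annually
Windstorm insurance = $1,914.72 annually
Municipal property tax = $1,759.32 × 2 = $3,518.64 annually
Yearly total = $1,811.88 + $1,914.72 + $3,518.64 = $7,245.24
Monthly escrow = $7,245.24 ÷ 12 = $603.77
Required cushion = 2 × $603.77 = $1,207.54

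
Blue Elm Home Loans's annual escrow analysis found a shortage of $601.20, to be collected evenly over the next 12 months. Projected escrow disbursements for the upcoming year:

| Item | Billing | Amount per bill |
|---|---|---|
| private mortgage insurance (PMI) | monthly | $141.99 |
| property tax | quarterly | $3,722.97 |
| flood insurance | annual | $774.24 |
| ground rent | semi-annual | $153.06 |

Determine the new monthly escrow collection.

$1,523.11

Private mortgage insurance (PMI) = $141.99 × 12 = $1,703.88 per year
Property tax = $3,722.97 × 4 = $14,891.88 per year
Flood insurance = $774.24 per year
Ground rent = $153.06 × 2 = $306.12 per year
Total per year = $17,676.12
Per month = $17,676.12 / 12 = $1,473.01
Shortage spread = $601.20 ÷ 12 = $50.10/mo
New monthly escrow = $1,473.01 + $50.10 = $1,523.11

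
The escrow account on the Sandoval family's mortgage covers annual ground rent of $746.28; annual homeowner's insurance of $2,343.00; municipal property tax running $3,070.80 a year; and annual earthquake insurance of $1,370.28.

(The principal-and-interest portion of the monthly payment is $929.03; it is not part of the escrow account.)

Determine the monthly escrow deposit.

Ground rent: $746.28
Homeowner's insurance: $2,343.00
Municipal property tax: $3,070.80
Earthquake insurance: $1,370.28
Combined annual = $7,530.36
Monthly escrow = $7,530.36 / 12 = $627.53

$627.53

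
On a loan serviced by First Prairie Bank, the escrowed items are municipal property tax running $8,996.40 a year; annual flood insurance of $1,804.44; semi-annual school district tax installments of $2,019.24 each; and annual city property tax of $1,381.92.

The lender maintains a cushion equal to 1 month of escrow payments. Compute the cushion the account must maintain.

Municipal property tax — $8,996.40 per year
Flood insurance — $1,804.44 per year
School district tax — $2,019.24 × 2 = $4,038.48 per year
City property tax — $1,381.92 per year
Combined annual = $16,221.24
Per month = $16,221.24 / 12 = $1,351.77
Cushion = 1 × $1,351.77 = $1,351.77

$1,351.77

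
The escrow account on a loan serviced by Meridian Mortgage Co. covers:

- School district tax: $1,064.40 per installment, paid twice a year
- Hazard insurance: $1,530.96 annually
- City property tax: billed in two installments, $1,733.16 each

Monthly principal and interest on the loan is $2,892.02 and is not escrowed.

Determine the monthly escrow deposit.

$593.84

School district tax: $1,064.40 × 2 = $2,128.80
Hazard insurance: $1,530.96
City property tax: $1,733.16 × 2 = $3,466.32
Yearly total = $2,128.80 + $1,530.96 + $3,466.32 = $7,126.08
Base monthly escrow = $7,126.08 / 12 = $593.84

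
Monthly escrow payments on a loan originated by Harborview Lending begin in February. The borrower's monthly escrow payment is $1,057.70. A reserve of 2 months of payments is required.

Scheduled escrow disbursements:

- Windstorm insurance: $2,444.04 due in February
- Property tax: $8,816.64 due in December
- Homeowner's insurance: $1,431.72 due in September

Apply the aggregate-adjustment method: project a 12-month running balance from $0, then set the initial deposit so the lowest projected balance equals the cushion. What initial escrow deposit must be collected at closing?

$3,501.74

Cushion = 2 × $1,057.70 = $2,115.40
Trial balance (start $0, +$1,057.70 each month, − disbursements):
  Feb: +$1,057.70 − $2,444.04 → -$1,386.34
  Mar: +$1,057.70 → -$328.64
  Apr: +$1,057.70 → $729.06
  May: +$1,057.70 → $1,786.76
  Jun: +$1,057.70 → $2,844.46
  Jul: +$1,057.70 → $3,902.16
  Aug: +$1,057.70 → $4,959.86
  Sep: +$1,057.70 − $1,431.72 → $4,585.84
  Oct: +$1,057.70 → $5,643.54
  Nov: +$1,057.70 → $6,701.24
  Dec: +$1,057.70 − $8,816.64 → -$1,057.70
  Jan: +$1,057.70 → $0.00
Lowest trial balance = -$1,386.34 (Feb)
Initial deposit = cushion − low point = $2,115.40 − (-$1,386.34) = $3,501.74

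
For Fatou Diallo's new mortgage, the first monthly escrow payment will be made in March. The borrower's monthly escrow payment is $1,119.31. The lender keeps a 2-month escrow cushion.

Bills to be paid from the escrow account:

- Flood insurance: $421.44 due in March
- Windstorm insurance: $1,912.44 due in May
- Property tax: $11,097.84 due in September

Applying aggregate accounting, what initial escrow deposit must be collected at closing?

$7,835.17

Cushion = 2 × $1,119.31 = $2,238.62
Trial balance (start $0, +$1,119.31 each month, − disbursements):
  Mar: +$1,119.31 − $421.44 → $697.87
  Apr: +$1,119.31 → $1,817.18
  May: +$1,119.31 − $1,912.44 → $1,024.05
  Jun: +$1,119.31 → $2,143.36
  Jul: +$1,119.31 → $3,262.67
  Aug: +$1,119.31 → $4,381.98
  Sep: +$1,119.31 − $11,097.84 → -$5,596.55
  Oct: +$1,119.31 → -$4,477.24
  Nov: +$1,119.31 → -$3,357.93
  Dec: +$1,119.31 → -$2,238.62
  Jan: +$1,119.31 → -$1,119.31
  Feb: +$1,119.31 → $0.00
Lowest trial balance = -$5,596.55 (Sep)
Initial deposit = cushion − low point = $2,238.62 − (-$5,596.55) = $7,835.17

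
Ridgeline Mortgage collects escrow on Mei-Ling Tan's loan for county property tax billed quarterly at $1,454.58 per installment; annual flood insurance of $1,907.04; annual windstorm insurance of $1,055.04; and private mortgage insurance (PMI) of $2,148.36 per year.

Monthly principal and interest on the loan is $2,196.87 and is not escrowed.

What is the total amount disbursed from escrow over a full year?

$10,928.76

County property tax — $1,454.58 × 4 = $5,818.32 annually
Flood insurance — $1,907.04 annually
Windstorm insurance — $1,055.04 annually
Private mortgage insurance (PMI) — $2,148.36 annually
Total per year = $5,818.32 + $1,907.04 + $1,055.04 + $2,148.36 = $10,928.76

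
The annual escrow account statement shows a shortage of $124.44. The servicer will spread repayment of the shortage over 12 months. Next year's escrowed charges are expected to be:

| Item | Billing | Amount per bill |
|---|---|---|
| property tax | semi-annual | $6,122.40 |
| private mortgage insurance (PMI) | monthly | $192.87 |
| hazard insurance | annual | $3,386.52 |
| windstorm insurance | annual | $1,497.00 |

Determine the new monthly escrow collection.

$1,630.60

Property tax — $6,122.40 × 2 = $12,244.80 per year
Private mortgage insurance (PMI) — $192.87 × 12 = $2,314.44 per year
Hazard insurance — $3,386.52 per year
Windstorm insurance — $1,497.00 per year
Yearly total = $19,442.76
Per month = $19,442.76 / 12 = $1,620.23
Shortage spread = $124.44 / 12 = $10.37/mo
New monthly escrow = $1,620.23 + $10.37 = $1,630.60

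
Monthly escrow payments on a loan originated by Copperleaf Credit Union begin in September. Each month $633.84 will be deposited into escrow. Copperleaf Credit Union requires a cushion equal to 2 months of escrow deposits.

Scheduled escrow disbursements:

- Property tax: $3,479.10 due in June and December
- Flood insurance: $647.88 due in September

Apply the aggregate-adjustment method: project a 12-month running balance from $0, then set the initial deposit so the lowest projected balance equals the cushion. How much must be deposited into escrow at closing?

Cushion = 2 × $633.84 = $1,267.68
Trial balance (start $0, +$633.84 each month, − disbursements):
  Sep: +$633.84 − $647.88 → -$14.04
  Oct: +$633.84 → $619.80
  Nov: +$633.84 → $1,253.64
  Dec: +$633.84 − $3,479.10 → -$1,591.62
  Jan: +$633.84 → -$957.78
  Feb: +$633.84 → -$323.94
  Mar: +$633.84 → $309.90
  Apr: +$633.84 → $943.74
  May: +$633.84 → $1,577.58
  Jun: +$633.84 − $3,479.10 → -$1,267.68
  Jul: +$633.84 → -$633.84
  Aug: +$633.84 → $0.00
Lowest trial balance = -$1,591.62 (Dec)
Initial deposit = cushion − low point = $1,267.68 − (-$1,591.62) = $2,859.30

$2,859.30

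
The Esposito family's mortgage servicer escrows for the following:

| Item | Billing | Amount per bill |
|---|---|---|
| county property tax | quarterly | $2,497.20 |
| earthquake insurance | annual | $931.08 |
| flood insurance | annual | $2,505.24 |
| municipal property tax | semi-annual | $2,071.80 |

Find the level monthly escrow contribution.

County property tax — $2,497.20 × 4 = $9,988.80 per year
Earthquake insurance — $931.08 per year
Flood insurance — $2,505.24 per year
Municipal property tax — $2,071.80 × 2 = $4,143.60 per year
Combined annual = $9,988.80 + $931.08 + $2,505.24 + $4,143.60 = $17,568.72
Per month = $17,568.72 / 12 = $1,464.06

$1,464.06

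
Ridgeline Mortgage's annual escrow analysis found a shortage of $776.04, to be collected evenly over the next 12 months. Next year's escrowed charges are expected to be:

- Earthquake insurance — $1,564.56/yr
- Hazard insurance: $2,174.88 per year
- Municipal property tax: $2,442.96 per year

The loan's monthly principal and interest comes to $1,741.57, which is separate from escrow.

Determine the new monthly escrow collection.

$579.87

Earthquake insurance = $1,564.56/yr
Hazard insurance = $2,174.88/yr
Municipal property tax = $2,442.96/yr
Yearly total = $1,564.56 + $2,174.88 + $2,442.96 = $6,182.40
Per month = $6,182.40 ÷ 12 = $515.20
Shortage spread = $776.04 ÷ 12 = $64.67/mo
Adjusted monthly = $515.20 + $64.67 = $579.87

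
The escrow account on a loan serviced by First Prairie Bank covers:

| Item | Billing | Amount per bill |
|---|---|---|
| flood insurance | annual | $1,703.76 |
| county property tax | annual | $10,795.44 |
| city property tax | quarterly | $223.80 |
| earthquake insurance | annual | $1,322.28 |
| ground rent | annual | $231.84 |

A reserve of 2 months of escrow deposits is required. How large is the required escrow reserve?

$2,491.42

Flood insurance — $1,703.76
County property tax — $10,795.44
City property tax — $223.80 × 4 = $895.20
Earthquake insurance — $1,322.28
Ground rent — $231.84
Total annual escrow = $1,703.76 + $10,795.44 + $895.20 + $1,322.28 + $231.84 = $14,948.52
Monthly escrow = $14,948.52 ÷ 12 = $1,245.71
Cushion = 2 × $1,245.71 = $2,491.42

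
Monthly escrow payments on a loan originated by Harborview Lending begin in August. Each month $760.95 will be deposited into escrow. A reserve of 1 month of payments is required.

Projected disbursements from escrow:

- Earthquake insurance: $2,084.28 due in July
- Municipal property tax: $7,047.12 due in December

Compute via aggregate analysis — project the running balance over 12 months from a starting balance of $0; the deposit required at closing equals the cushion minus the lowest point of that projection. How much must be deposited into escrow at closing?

$4,003.32

Cushion = 1 × $760.95 = $760.95
Trial balance (start $0, +$760.95 each month, − disbursements):
  Aug: +$760.95 → $760.95
  Sep: +$760.95 → $1,521.90
  Oct: +$760.95 → $2,282.85
  Nov: +$760.95 → $3,043.80
  Dec: +$760.95 − $7,047.12 → -$3,242.37
  Jan: +$760.95 → -$2,481.42
  Feb: +$760.95 → -$1,720.47
  Mar: +$760.95 → -$959.52
  Apr: +$760.95 → -$198.57
  May: +$760.95 → $562.38
  Jun: +$760.95 → $1,323.33
  Jul: +$760.95 − $2,084.28 → $0.00
Lowest trial balance = -$3,242.37 (Dec)
Initial deposit = cushion − low point = $760.95 − (-$3,242.37) = $4,003.32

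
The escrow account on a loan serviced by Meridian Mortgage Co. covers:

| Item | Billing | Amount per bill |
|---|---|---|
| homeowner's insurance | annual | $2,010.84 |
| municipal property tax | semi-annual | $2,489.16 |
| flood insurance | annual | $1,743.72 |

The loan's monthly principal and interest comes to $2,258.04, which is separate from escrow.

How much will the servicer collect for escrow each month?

$727.74

Homeowner's insurance: $2,010.84 per year
Municipal property tax: $2,489.16 × 2 = $4,978.32 per year
Flood insurance: $1,743.72 per year
Yearly total = $2,010.84 + $4,978.32 + $1,743.72 = $8,732.88
Monthly = $8,732.88 / 12 = $727.74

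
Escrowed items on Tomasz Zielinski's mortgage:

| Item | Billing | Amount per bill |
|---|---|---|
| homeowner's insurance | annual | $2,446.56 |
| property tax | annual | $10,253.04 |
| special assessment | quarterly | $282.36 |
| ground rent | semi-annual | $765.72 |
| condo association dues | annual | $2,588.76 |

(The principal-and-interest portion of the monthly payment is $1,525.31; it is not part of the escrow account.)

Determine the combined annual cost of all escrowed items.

Homeowner's insurance = $2,446.56 annually
Property tax = $10,253.04 annually
Special assessment = $282.36 × 4 = $1,129.44 annually
Ground rent = $765.72 × 2 = $1,531.44 annually
Condo association dues = $2,588.76 annually
Total per year = $17,949.24

$17,949.24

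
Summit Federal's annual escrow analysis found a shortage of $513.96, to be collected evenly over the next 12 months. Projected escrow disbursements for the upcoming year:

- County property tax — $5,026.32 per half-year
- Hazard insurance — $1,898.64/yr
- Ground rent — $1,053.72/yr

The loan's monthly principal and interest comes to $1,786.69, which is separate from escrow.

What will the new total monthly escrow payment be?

$1,126.58

County property tax: $5,026.32 × 2 = $10,052.64
Hazard insurance: $1,898.64
Ground rent: $1,053.72
Annual escrow total = $10,052.64 + $1,898.64 + $1,053.72 = $13,005.00
Per month = $13,005.00 / 12 = $1,083.75
Monthly shortage recovery: $513.96 / 12 = $42.83
New monthly escrow = $1,083.75 + $42.83 = $1,126.58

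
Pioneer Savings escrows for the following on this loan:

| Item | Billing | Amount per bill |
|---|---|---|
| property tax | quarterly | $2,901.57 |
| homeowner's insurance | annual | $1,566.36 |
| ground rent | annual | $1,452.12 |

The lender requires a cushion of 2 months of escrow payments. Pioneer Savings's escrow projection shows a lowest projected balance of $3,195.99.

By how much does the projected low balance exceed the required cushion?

$758.53

Property tax = $2,901.57 × 4 = $11,606.28/yr
Homeowner's insurance = $1,566.36/yr
Ground rent = $1,452.12/yr
Total annual escrow = $14,624.76
Per month = $14,624.76 ÷ 12 = $1,218.73
Required reserve = 2 × $1,218.73 = $2,437.46
Surplus = $3,195.99 − $2,437.46 = $758.53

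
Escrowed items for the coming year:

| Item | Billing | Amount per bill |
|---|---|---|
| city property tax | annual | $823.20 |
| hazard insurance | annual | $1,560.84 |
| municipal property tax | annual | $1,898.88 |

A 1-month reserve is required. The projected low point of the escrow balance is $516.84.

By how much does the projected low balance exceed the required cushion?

$159.93

City property tax = $823.20/yr
Hazard insurance = $1,560.84/yr
Municipal property tax = $1,898.88/yr
Combined annual = $823.20 + $1,560.84 + $1,898.88 = $4,282.92
Monthly escrow = $4,282.92 ÷ 12 = $356.91
Required reserve = 1 × $356.91 = $356.91
Surplus = $516.84 − $356.91 = $159.93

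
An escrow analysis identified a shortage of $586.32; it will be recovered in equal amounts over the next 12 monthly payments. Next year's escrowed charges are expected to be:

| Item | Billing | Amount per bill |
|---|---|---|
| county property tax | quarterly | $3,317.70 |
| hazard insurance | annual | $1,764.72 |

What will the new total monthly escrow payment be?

$1,301.82

County property tax: $3,317.70 × 4 = $13,270.80
Hazard insurance: $1,764.72
Combined annual = $15,035.52
Monthly = $15,035.52 / 12 = $1,252.96
Shortage spread = $586.32 / 12 = $48.86/mo
New monthly escrow = $1,252.96 + $48.86 = $1,301.82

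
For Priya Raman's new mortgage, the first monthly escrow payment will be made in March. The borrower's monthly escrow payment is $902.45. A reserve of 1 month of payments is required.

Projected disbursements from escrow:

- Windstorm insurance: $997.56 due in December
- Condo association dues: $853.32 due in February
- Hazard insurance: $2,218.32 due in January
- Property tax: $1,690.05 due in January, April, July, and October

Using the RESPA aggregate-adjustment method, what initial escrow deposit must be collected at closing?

Cushion = 1 × $902.45 = $902.45
Trial balance (start $0, +$902.45 each month, − disbursements):
  Mar: +$902.45 → $902.45
  Apr: +$902.45 − $1,690.05 → $114.85
  May: +$902.45 → $1,017.30
  Jun: +$902.45 → $1,919.75
  Jul: +$902.45 − $1,690.05 → $1,132.15
  Aug: +$902.45 → $2,034.60
  Sep: +$902.45 → $2,937.05
  Oct: +$902.45 − $1,690.05 → $2,149.45
  Nov: +$902.45 → $3,051.90
  Dec: +$902.45 − $997.56 → $2,956.79
  Jan: +$902.45 − $3,908.37 → -$49.13
  Feb: +$902.45 − $853.32 → $0.00
Lowest trial balance = -$49.13 (Jan)
Initial deposit = cushion − low point = $902.45 − (-$49.13) = $951.58

$951.58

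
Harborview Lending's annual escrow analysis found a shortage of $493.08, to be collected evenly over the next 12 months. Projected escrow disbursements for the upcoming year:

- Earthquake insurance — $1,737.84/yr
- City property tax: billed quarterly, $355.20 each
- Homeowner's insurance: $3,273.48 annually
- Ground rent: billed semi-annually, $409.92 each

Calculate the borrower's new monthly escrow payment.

$645.42

Earthquake insurance = $1,737.84 per year
City property tax = $355.20 × 4 = $1,420.80 per year
Homeowner's insurance = $3,273.48 per year
Ground rent = $409.92 × 2 = $819.84 per year
Yearly total = $7,251.96
Per month = $7,251.96 ÷ 12 = $604.33
Shortage spread = $493.08 / 12 = $41.09/mo
Adjusted monthly = $604.33 + $41.09 = $645.42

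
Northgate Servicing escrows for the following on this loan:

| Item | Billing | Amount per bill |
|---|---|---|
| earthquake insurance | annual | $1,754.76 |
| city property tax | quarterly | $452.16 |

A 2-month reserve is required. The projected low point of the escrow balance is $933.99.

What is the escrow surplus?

Earthquake insurance = $1,754.76 annually
City property tax = $452.16 × 4 = $1,808.64 annually
Annual escrow total = $1,754.76 + $1,808.64 = $3,563.40
Monthly = $3,563.40 / 12 = $296.95
Required cushion = 2 × $296.95 = $593.90
Surplus = $933.99 − $593.90 = $340.09

$340.09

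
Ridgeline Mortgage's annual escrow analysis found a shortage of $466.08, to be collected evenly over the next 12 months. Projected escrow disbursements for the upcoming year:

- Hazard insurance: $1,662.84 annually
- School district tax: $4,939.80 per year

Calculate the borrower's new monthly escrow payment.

Hazard insurance = $1,662.84/yr
School district tax = $4,939.80/yr
Annual escrow total = $6,602.64
Monthly escrow = $6,602.64 ÷ 12 = $550.22
Shortage spread = $466.08 / 12 = $38.84/mo
Adjusted monthly = $550.22 + $38.84 = $589.06

$589.06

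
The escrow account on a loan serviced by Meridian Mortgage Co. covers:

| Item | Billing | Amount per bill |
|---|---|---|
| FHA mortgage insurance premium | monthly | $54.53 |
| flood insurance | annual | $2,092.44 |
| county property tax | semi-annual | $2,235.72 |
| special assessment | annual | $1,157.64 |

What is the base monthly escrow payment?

$697.99

FHA mortgage insurance premium = $54.53 × 12 = $654.36 per year
Flood insurance = $2,092.44 per year
County property tax = $2,235.72 × 2 = $4,471.44 per year
Special assessment = $1,157.64 per year
Annual escrow total = $654.36 + $2,092.44 + $4,471.44 + $1,157.64 = $8,375.88
Monthly escrow = $8,375.88 / 12 = $697.99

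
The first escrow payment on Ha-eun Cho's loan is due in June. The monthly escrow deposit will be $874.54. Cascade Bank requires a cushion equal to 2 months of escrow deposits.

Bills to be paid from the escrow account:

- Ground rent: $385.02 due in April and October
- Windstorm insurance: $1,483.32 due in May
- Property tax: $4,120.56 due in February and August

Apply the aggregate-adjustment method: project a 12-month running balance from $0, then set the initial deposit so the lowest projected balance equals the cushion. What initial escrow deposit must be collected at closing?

$3,246.02

Cushion = 2 × $874.54 = $1,749.08
Trial balance (start $0, +$874.54 each month, − disbursements):
  Jun: +$874.54 → $874.54
  Jul: +$874.54 → $1,749.08
  Aug: +$874.54 − $4,120.56 → -$1,496.94
  Sep: +$874.54 → -$622.40
  Oct: +$874.54 − $385.02 → -$132.88
  Nov: +$874.54 → $741.66
  Dec: +$874.54 → $1,616.20
  Jan: +$874.54 → $2,490.74
  Feb: +$874.54 − $4,120.56 → -$755.28
  Mar: +$874.54 → $119.26
  Apr: +$874.54 − $385.02 → $608.78
  May: +$874.54 − $1,483.32 → $0.00
Lowest trial balance = -$1,496.94 (Aug)
Initial deposit = cushion − low point = $1,749.08 − (-$1,496.94) = $3,246.02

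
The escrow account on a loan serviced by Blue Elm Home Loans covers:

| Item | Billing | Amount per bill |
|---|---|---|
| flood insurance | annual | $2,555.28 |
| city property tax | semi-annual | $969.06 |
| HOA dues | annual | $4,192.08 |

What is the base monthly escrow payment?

$723.79

Flood insurance = $2,555.28 per year
City property tax = $969.06 × 2 = $1,938.12 per year
HOA dues = $4,192.08 per year
Combined annual = $2,555.28 + $1,938.12 + $4,192.08 = $8,685.48
Base monthly escrow = $8,685.48 ÷ 12 = $723.79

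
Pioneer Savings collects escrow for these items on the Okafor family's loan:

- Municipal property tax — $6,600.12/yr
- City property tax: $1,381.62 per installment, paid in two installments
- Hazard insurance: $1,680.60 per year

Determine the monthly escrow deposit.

Municipal property tax: $6,600.12
City property tax: $1,381.62 × 2 = $2,763.24
Hazard insurance: $1,680.60
Combined annual = $11,043.96
Monthly escrow = $11,043.96 ÷ 12 = $920.33

$920.33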